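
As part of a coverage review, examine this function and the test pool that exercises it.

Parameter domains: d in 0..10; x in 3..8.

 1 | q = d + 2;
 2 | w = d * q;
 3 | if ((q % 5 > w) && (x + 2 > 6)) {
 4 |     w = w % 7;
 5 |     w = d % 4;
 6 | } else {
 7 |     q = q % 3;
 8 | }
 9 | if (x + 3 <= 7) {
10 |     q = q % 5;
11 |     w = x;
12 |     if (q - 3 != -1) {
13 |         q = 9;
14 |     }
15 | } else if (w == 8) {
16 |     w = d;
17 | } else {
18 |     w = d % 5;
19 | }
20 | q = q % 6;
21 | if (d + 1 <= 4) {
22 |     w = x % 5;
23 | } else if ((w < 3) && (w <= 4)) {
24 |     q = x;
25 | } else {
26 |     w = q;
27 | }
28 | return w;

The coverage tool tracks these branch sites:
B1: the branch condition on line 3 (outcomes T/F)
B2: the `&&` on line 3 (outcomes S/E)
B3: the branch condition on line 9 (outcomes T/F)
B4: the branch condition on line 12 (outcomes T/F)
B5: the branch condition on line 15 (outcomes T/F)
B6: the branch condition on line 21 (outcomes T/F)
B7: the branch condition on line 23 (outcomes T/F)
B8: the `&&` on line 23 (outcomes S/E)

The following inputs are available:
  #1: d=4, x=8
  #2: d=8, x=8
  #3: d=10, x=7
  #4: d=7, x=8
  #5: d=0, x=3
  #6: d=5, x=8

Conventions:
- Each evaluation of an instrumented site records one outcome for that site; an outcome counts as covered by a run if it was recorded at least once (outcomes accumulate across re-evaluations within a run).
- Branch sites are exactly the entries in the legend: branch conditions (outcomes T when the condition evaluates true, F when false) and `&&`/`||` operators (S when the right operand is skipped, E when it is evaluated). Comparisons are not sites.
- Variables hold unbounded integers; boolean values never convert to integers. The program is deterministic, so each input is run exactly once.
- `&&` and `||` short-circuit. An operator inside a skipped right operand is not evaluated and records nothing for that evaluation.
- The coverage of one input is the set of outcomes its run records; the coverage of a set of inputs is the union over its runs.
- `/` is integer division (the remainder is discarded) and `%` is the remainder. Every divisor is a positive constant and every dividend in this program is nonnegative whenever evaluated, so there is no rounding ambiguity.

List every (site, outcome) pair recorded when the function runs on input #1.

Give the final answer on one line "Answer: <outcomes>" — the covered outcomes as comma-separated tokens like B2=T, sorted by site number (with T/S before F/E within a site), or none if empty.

Event log for input #1 (d=4, x=8):
  B2->S, B1->F, B3->F, B5->F, B6->F, B8->S, B7->F
as a set, this run covers: B1=F, B2=S, B3=F, B5=F, B6=F, B7=F, B8=S

Answer: B1=F, B2=S, B3=F, B5=F, B6=F, B7=F, B8=S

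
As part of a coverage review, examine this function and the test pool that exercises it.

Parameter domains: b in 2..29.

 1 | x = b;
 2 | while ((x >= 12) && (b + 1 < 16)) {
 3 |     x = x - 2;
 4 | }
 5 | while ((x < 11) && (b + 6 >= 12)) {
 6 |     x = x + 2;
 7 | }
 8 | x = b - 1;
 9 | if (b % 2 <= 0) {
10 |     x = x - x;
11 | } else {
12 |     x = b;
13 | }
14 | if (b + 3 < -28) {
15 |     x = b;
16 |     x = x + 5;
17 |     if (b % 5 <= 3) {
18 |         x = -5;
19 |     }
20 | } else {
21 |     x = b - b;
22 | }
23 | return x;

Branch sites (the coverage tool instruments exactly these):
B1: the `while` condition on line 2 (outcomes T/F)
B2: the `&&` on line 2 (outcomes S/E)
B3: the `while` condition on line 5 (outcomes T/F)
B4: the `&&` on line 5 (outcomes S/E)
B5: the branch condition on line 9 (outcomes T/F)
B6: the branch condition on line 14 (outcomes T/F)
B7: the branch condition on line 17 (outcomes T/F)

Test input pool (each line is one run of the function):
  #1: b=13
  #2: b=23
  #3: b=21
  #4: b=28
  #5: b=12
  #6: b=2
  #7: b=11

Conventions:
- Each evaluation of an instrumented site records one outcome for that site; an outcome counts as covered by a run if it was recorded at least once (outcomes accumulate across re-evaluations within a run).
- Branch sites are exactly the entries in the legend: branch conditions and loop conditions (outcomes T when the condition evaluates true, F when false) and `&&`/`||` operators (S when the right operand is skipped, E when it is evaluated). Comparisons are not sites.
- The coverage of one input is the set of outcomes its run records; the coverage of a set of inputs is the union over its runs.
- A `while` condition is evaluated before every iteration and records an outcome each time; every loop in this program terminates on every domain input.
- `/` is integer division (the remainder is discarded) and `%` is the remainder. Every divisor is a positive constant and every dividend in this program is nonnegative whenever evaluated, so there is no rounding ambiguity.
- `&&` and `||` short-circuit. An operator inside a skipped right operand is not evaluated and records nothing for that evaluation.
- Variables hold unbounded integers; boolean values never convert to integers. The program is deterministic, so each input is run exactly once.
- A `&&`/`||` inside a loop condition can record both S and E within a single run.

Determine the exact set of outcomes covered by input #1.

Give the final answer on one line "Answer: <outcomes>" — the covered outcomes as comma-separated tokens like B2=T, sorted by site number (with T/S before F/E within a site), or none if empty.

Simulating input #1 (b=13) step by step:
  B2->E, B1->T, B2->S, B1->F, B4->S, B3->F, B5->F, B6->F
as a set, this run covers: B1=T, B1=F, B2=S, B2=E, B3=F, B4=S, B5=F, B6=F

Answer: B1=T, B1=F, B2=S, B2=E, B3=F, B4=S, B5=F, B6=F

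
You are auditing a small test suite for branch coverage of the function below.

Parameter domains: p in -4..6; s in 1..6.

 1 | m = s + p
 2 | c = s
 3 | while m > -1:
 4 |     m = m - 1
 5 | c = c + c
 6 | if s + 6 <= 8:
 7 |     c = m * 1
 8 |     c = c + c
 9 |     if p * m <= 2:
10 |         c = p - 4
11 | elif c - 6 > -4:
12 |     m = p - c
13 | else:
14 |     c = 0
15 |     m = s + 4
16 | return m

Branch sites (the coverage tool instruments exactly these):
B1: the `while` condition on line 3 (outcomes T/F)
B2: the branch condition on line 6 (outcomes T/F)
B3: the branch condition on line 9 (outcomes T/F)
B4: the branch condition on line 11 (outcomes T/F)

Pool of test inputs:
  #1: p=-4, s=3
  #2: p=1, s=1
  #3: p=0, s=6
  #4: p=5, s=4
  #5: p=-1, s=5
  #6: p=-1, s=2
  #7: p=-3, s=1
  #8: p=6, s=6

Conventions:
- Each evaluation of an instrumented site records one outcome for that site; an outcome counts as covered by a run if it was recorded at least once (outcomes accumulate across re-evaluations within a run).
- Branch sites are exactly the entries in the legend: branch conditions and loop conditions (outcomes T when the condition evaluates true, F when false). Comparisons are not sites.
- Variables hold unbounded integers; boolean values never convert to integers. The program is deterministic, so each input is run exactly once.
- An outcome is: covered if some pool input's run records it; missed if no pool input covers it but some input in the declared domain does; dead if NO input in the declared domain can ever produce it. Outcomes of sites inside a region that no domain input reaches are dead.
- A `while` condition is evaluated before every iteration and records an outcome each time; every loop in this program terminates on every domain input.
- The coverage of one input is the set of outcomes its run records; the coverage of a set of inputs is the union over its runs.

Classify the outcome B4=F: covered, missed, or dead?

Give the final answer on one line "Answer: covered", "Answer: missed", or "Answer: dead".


no pool input records B4=F
checking all 66 inputs in the declared domain: B4=F is never recorded -> dead
Answer: dead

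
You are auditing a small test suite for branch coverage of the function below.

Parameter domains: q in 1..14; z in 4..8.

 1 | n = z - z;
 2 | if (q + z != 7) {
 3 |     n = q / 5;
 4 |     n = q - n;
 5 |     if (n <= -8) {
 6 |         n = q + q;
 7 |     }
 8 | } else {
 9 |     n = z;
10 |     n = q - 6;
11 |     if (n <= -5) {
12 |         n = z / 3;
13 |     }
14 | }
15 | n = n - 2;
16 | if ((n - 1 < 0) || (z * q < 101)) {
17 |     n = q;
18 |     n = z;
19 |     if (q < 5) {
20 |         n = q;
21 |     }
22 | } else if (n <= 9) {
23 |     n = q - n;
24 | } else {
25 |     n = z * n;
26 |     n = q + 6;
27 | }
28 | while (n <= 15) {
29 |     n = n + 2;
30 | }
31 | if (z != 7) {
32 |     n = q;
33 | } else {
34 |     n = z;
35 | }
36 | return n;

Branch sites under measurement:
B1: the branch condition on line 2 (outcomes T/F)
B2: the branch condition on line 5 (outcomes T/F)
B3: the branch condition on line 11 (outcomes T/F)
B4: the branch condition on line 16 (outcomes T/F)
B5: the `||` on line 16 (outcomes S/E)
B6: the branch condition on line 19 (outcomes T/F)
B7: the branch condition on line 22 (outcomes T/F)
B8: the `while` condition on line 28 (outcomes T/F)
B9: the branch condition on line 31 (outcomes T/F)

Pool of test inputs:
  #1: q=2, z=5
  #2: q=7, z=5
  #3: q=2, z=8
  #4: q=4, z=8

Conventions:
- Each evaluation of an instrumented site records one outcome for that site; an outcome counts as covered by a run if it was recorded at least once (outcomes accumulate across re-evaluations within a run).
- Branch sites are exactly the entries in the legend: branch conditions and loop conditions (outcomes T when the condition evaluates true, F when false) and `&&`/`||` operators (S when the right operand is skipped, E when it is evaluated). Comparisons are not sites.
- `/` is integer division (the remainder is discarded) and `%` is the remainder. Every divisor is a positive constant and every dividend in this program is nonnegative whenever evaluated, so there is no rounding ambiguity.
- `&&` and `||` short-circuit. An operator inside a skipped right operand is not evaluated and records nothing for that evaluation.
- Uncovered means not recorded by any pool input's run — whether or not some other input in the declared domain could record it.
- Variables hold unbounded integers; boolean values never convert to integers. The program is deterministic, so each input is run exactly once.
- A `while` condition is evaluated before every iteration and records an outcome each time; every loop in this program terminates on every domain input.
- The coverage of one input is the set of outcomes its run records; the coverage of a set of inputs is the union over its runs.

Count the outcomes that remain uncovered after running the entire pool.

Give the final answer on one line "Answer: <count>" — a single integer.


input #1 (q=2, z=5): events B1->F, B3->F, B5->S, B4->T, B6->T, B8->T, B8->T, B8->T, B8->T, B8->T, B8->T, B8->T, B8->F, B9->T; covers B1=F, B3=F, B4=T, B5=S, B6=T, B8=T, B8=F, B9=T
input #2 (q=7, z=5): events B1->T, B2->F, B5->E, B4->T, B6->F, B8->T, B8->T, B8->T, B8->T, B8->T, B8->T, B8->F, B9->T; covers B1=T, B2=F, B4=T, B5=E, B6=F, B8=T, B8=F, B9=T
input #3 (q=2, z=8): events B1->T, B2->F, B5->S, B4->T, B6->T, B8->T, B8->T, B8->T, B8->T, B8->T, B8->T, B8->T, B8->F, B9->T; covers B1=T, B2=F, B4=T, B5=S, B6=T, B8=T, B8=F, B9=T
input #4 (q=4, z=8): events B1->T, B2->F, B5->E, B4->T, B6->T, B8->T, B8->T, B8->T, B8->T, B8->T, B8->T, B8->F, B9->T; covers B1=T, B2=F, B4=T, B5=E, B6=T, B8=T, B8=F, B9=T
union over the pool: B1=T, B1=F, B2=F, B3=F, B4=T, B5=S, B5=E, B6=T, B6=F, B8=T, B8=F, B9=T
uncovered (6 of 18): B2=T, B3=T, B4=F, B7=T, B7=F, B9=F
Answer: 6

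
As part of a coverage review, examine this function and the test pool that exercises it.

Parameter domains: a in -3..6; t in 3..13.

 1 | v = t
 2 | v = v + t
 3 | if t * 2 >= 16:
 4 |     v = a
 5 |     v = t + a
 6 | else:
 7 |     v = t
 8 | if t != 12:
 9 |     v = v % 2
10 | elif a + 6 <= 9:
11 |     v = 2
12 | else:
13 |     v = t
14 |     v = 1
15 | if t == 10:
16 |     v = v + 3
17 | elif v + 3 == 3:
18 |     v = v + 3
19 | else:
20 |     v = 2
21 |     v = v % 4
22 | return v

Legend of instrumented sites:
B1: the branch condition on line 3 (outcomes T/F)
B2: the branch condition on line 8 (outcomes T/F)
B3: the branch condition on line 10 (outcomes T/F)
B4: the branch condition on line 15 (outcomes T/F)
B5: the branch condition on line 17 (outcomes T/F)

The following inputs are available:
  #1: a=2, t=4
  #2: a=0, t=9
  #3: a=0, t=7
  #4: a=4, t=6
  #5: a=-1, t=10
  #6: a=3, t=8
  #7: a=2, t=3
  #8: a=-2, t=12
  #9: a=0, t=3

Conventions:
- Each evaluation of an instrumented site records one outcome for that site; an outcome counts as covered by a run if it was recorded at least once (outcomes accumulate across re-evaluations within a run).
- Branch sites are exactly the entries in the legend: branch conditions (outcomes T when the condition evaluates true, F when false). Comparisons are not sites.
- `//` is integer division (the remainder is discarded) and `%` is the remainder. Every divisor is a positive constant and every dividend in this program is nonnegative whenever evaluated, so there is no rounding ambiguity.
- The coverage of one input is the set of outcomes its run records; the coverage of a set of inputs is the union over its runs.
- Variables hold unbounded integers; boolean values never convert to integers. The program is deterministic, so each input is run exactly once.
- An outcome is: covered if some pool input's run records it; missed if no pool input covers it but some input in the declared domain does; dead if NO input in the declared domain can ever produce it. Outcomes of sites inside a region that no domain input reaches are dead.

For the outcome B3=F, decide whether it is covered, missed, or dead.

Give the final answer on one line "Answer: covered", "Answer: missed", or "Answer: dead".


no pool input records B3=F
but domain input (a=4, t=12) does record it -> reachable, so missed
Answer: missed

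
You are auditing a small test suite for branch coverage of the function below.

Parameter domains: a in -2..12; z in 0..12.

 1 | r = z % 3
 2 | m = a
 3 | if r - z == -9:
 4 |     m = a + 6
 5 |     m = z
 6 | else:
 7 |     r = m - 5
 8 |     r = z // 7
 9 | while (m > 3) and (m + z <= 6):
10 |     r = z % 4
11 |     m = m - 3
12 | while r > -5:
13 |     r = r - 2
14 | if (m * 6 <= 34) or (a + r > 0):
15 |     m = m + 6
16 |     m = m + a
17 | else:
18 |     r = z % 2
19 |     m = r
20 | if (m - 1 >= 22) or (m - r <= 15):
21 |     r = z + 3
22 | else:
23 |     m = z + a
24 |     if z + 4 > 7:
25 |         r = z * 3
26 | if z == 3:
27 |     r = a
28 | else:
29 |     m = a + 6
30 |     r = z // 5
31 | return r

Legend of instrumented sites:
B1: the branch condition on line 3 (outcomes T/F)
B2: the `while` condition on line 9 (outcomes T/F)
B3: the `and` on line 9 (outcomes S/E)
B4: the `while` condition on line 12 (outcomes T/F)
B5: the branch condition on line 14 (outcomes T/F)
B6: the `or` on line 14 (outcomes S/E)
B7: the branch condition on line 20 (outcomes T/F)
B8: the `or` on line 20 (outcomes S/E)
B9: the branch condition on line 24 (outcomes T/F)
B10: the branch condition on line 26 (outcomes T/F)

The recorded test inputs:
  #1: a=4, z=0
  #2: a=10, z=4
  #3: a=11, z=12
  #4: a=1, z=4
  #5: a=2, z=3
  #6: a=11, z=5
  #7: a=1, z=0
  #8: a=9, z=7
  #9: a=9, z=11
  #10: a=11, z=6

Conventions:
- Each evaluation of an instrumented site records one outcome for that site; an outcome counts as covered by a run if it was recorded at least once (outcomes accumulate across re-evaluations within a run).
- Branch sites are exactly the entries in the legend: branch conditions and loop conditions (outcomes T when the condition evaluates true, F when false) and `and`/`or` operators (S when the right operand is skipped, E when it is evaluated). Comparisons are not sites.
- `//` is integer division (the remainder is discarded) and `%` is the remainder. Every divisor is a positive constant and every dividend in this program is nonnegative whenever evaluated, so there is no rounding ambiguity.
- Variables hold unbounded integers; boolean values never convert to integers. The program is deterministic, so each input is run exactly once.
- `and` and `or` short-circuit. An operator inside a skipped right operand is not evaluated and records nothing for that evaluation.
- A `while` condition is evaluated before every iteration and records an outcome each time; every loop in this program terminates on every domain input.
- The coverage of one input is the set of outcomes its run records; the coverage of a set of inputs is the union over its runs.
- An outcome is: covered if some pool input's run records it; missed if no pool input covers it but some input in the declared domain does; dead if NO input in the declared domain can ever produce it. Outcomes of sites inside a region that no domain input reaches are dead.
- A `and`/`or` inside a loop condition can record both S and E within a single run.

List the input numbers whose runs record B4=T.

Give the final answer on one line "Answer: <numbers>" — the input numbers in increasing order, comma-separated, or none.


input #1 (a=4, z=0): produces B4=T
input #2 (a=10, z=4): produces B4=T
input #3 (a=11, z=12): produces B4=T
input #4 (a=1, z=4): produces B4=T
input #5 (a=2, z=3): produces B4=T
input #6 (a=11, z=5): produces B4=T
input #7 (a=1, z=0): produces B4=T
input #8 (a=9, z=7): produces B4=T
input #9 (a=9, z=11): produces B4=T
input #10 (a=11, z=6): produces B4=T
Answer: 1, 2, 3, 4, 5, 6, 7, 8, 9, 10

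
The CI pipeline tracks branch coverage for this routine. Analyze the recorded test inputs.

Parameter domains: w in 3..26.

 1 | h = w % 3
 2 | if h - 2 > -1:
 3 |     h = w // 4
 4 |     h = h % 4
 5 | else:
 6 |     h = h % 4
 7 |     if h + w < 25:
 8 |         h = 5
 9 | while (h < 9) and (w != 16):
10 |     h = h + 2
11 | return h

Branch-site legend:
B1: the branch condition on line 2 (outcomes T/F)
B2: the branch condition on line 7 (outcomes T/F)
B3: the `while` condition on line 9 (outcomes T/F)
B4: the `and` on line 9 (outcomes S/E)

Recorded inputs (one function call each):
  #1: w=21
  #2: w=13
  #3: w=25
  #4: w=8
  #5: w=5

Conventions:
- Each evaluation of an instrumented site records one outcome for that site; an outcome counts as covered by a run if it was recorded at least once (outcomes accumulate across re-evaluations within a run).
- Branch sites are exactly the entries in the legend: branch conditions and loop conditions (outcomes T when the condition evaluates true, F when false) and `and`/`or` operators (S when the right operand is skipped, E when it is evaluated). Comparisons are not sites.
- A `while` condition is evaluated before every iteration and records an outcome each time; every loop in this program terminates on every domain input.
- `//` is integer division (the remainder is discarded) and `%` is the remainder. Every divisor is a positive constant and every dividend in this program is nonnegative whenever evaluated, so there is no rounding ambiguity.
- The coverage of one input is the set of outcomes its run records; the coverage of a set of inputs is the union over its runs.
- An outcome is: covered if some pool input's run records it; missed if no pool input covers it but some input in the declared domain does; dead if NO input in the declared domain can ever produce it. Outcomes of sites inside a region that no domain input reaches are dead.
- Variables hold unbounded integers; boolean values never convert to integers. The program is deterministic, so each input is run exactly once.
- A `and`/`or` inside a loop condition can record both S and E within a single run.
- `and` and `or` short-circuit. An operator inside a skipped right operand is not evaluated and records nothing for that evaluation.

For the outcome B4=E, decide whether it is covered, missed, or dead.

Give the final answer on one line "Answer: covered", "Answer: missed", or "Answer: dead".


B4=E is recorded by pool input(s) 1, 2, 3, 4, 5 -> covered
Answer: covered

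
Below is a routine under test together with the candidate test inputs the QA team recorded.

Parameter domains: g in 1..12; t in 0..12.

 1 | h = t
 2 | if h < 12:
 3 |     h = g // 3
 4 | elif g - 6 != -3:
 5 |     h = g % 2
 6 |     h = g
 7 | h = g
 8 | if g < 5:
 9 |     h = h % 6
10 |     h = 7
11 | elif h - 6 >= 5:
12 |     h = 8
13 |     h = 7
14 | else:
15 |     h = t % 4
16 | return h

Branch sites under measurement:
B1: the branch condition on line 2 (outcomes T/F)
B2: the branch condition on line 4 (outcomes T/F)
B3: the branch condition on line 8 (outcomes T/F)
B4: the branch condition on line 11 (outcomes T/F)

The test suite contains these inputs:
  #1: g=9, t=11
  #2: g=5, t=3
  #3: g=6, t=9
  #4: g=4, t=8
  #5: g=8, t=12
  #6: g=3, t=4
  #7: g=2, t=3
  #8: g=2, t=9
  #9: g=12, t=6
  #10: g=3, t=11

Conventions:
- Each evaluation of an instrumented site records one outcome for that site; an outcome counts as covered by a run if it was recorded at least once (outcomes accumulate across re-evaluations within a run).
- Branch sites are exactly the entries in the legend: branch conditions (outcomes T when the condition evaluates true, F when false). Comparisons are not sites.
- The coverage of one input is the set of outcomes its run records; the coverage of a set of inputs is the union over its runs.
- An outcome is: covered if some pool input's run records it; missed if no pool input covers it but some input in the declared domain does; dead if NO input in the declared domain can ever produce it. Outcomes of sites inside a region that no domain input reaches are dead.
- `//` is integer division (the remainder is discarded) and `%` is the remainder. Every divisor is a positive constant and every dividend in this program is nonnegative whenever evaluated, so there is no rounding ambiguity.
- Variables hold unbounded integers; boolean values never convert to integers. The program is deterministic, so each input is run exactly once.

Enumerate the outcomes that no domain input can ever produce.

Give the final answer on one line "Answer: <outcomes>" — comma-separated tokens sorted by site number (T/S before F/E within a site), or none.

sweeping the full domain (156 inputs) for each outcome:
  reachable outcomes have witnesses, e.g. B1=T (e.g. g=1, t=0), B1=F (e.g. g=1, t=12), B2=T (e.g. g=1, t=12), B2=F (e.g. g=3, t=12)

Answer: none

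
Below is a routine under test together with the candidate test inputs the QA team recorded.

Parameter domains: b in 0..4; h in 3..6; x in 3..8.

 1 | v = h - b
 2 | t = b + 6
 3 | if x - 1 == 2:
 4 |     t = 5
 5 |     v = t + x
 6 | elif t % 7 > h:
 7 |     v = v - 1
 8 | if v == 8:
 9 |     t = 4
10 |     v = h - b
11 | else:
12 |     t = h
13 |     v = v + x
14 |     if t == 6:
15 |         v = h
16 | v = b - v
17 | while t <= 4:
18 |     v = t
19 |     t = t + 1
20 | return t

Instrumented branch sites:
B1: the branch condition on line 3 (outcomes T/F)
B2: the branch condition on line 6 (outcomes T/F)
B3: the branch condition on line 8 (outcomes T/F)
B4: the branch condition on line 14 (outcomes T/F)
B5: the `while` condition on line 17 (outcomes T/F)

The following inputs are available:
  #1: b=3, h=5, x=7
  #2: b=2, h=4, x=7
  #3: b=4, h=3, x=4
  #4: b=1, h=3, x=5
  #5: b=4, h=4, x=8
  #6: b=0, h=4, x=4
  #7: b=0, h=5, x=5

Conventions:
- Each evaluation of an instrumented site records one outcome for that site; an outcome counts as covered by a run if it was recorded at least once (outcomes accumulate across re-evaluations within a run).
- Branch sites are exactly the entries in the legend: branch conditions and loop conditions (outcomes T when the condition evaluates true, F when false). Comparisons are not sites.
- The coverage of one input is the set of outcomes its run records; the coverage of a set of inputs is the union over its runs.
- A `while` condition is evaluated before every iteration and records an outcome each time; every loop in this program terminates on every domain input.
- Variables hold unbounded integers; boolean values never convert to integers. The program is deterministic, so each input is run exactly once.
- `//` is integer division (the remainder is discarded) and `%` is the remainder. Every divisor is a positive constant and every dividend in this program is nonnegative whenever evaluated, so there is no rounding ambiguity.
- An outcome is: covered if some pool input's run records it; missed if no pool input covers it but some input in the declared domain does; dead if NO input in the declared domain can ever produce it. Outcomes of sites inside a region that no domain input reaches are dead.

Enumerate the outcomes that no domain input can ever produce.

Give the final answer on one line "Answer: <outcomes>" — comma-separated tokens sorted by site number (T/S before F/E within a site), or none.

sweeping the full domain (120 inputs) for each outcome:
  reachable outcomes have witnesses, e.g. B1=T (e.g. b=0, h=3, x=3), B1=F (e.g. b=0, h=3, x=4), B2=T (e.g. b=0, h=3, x=4), B2=F (e.g. b=0, h=6, x=4)

Answer: none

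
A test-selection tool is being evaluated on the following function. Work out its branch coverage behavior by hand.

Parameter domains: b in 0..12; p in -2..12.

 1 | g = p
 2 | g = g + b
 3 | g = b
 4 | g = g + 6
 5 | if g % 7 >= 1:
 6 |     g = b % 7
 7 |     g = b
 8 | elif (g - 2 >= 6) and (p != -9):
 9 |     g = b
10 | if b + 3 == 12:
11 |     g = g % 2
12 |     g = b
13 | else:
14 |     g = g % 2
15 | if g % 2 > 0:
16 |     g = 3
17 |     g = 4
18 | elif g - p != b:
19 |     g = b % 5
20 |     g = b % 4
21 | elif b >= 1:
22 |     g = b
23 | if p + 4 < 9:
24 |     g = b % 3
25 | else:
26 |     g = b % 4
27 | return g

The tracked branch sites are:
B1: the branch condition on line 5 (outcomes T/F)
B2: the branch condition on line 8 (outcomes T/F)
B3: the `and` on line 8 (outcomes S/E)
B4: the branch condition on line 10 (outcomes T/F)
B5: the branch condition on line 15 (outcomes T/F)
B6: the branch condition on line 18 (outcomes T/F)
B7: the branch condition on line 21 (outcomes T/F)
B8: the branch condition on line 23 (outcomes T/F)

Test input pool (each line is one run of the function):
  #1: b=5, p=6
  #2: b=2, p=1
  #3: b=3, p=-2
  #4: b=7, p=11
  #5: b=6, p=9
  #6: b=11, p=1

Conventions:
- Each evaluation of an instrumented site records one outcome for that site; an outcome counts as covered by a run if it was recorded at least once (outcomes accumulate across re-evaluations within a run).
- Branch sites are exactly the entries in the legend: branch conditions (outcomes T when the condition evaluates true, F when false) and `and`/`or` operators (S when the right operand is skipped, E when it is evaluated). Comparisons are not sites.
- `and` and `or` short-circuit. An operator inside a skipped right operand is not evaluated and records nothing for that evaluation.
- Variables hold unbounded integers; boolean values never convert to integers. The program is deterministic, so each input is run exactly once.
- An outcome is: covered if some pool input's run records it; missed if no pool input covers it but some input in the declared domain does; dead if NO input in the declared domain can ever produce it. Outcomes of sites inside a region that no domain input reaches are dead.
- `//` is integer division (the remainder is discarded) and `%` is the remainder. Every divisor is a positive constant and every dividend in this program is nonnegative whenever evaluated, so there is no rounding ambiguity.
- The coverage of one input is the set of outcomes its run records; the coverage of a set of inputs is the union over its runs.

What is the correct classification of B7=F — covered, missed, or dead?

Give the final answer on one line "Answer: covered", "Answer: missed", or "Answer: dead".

no pool input records B7=F
but domain input (b=0, p=0) does record it -> reachable, so missed

Answer: missed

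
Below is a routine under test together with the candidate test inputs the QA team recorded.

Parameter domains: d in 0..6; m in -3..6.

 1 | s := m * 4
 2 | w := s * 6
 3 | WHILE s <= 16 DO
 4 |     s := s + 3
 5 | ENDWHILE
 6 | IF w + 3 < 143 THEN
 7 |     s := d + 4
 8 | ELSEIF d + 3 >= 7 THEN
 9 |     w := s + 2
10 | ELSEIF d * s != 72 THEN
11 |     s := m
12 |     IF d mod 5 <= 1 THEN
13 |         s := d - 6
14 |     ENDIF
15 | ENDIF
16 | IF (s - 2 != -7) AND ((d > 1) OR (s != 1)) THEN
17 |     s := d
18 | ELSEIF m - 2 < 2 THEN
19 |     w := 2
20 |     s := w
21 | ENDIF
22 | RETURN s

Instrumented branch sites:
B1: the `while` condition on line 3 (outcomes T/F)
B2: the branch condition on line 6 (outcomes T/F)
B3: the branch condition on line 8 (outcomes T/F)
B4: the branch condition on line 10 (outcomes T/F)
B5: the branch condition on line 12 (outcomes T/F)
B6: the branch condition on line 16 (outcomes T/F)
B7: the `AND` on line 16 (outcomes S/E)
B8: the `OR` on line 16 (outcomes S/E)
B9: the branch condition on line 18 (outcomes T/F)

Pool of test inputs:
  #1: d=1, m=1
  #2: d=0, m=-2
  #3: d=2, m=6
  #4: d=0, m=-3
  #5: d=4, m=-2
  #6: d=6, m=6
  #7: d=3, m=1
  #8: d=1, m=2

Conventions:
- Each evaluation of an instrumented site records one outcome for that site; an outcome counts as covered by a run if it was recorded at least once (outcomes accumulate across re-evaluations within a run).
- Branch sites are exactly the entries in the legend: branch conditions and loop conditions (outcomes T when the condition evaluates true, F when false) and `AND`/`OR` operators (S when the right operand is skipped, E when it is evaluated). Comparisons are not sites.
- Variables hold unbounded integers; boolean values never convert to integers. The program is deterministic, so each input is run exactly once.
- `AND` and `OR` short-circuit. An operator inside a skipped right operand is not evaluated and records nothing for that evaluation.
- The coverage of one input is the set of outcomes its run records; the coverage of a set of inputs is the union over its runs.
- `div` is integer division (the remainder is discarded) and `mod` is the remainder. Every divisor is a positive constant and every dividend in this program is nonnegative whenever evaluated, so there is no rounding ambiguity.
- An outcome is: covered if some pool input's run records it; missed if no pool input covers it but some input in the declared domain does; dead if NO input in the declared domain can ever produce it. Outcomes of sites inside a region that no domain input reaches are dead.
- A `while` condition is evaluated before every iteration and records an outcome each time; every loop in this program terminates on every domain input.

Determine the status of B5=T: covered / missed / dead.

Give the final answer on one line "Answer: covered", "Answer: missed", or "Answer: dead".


no pool input records B5=T
but domain input (d=0, m=6) does record it -> reachable, so missed
Answer: missed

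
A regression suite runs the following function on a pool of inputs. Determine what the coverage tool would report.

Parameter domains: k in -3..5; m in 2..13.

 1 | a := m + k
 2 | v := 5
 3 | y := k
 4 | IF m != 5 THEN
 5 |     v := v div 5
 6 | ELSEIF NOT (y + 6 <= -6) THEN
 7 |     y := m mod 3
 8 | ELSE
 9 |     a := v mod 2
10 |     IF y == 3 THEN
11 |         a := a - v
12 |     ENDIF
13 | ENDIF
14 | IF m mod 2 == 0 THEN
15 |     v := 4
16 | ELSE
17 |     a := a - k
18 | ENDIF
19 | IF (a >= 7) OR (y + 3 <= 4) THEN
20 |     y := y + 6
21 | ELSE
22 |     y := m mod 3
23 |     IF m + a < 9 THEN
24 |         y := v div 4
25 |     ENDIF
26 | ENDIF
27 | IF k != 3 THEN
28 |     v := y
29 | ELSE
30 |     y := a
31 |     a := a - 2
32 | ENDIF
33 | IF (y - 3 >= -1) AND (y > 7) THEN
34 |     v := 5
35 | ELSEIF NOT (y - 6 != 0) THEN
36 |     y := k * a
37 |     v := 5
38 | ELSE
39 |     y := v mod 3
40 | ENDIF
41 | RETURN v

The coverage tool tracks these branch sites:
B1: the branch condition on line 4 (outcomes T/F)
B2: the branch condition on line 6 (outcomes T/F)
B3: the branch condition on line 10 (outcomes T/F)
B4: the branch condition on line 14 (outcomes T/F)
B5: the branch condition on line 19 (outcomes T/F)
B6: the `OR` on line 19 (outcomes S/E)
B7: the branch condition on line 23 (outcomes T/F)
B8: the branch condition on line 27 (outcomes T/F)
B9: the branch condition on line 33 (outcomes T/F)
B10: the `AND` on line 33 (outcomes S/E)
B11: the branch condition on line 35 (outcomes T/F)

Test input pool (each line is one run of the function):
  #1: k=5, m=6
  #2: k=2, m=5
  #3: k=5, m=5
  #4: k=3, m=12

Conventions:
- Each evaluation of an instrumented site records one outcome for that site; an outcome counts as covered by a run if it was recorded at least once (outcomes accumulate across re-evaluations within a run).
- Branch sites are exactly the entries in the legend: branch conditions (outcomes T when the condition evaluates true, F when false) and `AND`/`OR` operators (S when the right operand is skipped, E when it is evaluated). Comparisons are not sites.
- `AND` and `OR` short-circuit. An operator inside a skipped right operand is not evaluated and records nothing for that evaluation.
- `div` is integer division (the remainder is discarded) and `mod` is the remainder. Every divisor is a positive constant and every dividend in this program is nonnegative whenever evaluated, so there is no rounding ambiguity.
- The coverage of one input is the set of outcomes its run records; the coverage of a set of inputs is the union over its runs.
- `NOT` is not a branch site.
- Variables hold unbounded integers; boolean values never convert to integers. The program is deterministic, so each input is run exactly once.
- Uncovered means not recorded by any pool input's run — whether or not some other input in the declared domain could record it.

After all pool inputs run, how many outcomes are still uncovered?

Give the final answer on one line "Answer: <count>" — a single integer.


test 1 (k=5, m=6) fires B1->T, B4->T, B6->S, B5->T, B8->T, B10->E, B9->T; hits B1=T, B4=T, B5=T, B6=S, B8=T, B9=T, B10=E
test 2 (k=2, m=5) fires B1->F, B2->T, B4->F, B6->E, B5->F, B7->F, B8->T, B10->E, B9->F, B11->F; hits B1=F, B2=T, B4=F, B5=F, B6=E, B7=F, B8=T, B9=F, B10=E, B11=F
test 3 (k=5, m=5) fires B1->F, B2->T, B4->F, B6->E, B5->F, B7->F, B8->T, B10->E, B9->F, B11->F; hits B1=F, B2=T, B4=F, B5=F, B6=E, B7=F, B8=T, B9=F, B10=E, B11=F
test 4 (k=3, m=12) fires B1->T, B4->T, B6->S, B5->T, B8->F, B10->E, B9->T; hits B1=T, B4=T, B5=T, B6=S, B8=F, B9=T, B10=E
union over the pool: B1=T, B1=F, B2=T, B4=T, B4=F, B5=T, B5=F, B6=S, B6=E, B7=F, B8=T, B8=F, B9=T, B9=F, B10=E, B11=F
uncovered (6 of 22): B2=F, B3=T, B3=F, B7=T, B10=S, B11=T
Answer: 6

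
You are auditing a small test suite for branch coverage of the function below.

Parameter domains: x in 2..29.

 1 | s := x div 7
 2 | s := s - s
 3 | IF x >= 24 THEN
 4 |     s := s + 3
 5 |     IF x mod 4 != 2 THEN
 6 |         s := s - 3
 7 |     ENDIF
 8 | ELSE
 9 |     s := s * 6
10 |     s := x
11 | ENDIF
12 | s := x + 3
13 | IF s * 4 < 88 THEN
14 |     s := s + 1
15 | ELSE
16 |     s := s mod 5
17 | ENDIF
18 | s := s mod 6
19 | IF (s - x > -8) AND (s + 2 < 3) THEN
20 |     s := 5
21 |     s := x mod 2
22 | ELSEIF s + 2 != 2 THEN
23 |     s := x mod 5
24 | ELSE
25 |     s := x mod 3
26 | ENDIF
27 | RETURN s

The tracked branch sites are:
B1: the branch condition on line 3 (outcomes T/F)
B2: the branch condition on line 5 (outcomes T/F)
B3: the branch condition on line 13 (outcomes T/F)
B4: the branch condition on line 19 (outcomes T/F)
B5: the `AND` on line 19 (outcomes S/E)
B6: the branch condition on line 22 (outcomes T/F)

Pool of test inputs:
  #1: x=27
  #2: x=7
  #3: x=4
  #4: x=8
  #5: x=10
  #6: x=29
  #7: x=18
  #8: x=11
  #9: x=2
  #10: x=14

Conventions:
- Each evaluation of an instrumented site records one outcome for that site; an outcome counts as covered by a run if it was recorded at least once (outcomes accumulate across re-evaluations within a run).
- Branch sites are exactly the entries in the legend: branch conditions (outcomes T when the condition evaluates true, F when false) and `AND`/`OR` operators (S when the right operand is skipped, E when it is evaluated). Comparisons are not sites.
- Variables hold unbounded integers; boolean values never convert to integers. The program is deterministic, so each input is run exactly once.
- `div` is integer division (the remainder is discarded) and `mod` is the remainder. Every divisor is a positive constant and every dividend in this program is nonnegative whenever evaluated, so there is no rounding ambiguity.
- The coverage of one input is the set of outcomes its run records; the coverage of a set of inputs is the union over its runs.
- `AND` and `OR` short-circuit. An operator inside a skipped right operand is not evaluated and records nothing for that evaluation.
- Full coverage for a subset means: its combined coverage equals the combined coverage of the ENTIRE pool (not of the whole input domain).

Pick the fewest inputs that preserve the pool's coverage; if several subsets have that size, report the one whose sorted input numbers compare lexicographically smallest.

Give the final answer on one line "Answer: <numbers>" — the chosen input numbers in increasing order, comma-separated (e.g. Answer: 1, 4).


test 1 (x=27) hits B1=T, B2=T, B3=F, B4=F, B5=S, B6=F
test 2 (x=7) hits B1=F, B3=T, B4=F, B5=E, B6=T
test 3 (x=4) hits B1=F, B3=T, B4=F, B5=E, B6=T
test 4 (x=8) hits B1=F, B3=T, B4=F, B5=S, B6=F
test 5 (x=10) hits B1=F, B3=T, B4=F, B5=S, B6=T
test 6 (x=29) hits B1=T, B2=T, B3=F, B4=F, B5=S, B6=T
test 7 (x=18) hits B1=F, B3=T, B4=F, B5=S, B6=T
test 8 (x=11) hits B1=F, B3=T, B4=F, B5=S, B6=T
test 9 (x=2) hits B1=F, B3=T, B4=T, B5=E
test 10 (x=14) hits B1=F, B3=T, B4=F, B5=S, B6=F
pool-wide coverage (11 outcomes): B1=T, B1=F, B2=T, B3=T, B3=F, B4=T, B4=F, B5=S, B5=E, B6=T, B6=F
every size-1 subset falls short of the 11 outcomes (best: 6/11)
every size-2 subset falls short of the 11 outcomes (best: 10/11)
the canonical winner is {1, 2, 9}: size 3, full 11-outcome coverage, earliest index list among size-3 covers
Answer: 1, 2, 9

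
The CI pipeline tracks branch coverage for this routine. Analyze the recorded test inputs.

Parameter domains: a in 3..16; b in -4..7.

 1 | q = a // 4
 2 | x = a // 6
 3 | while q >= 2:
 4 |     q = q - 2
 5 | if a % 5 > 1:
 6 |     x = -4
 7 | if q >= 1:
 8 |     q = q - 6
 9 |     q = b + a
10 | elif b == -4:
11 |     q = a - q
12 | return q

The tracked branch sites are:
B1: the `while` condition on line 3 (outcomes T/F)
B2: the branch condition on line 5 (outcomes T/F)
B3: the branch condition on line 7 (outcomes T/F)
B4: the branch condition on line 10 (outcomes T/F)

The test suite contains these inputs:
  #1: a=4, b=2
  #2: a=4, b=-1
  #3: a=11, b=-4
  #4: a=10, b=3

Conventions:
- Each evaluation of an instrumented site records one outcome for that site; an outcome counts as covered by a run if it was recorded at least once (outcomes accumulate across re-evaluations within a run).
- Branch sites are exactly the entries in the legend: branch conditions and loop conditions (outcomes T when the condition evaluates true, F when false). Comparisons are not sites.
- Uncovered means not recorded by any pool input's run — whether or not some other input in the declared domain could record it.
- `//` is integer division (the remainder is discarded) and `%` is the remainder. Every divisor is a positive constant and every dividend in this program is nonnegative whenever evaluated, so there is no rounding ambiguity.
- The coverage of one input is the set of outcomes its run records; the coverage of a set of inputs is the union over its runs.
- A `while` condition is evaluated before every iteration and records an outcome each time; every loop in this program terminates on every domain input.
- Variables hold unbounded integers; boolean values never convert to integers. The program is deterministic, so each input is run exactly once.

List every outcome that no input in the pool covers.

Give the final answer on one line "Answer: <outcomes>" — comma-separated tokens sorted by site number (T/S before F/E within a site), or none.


test 1 (a=4, b=2) fires B1->F, B2->T, B3->T; hits B1=F, B2=T, B3=T
test 2 (a=4, b=-1) fires B1->F, B2->T, B3->T; hits B1=F, B2=T, B3=T
test 3 (a=11, b=-4) fires B1->T, B1->F, B2->F, B3->F, B4->T; hits B1=T, B1=F, B2=F, B3=F, B4=T
test 4 (a=10, b=3) fires B1->T, B1->F, B2->F, B3->F, B4->F; hits B1=T, B1=F, B2=F, B3=F, B4=F
union over the pool: B1=T, B1=F, B2=T, B2=F, B3=T, B3=F, B4=T, B4=F
uncovered (0 of 8): none
Answer: none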